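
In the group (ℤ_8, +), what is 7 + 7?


Operation: addition mod 8
7 + 7 = (a + b) mod 8 with a = 7, b = 7

7 + 7 = 6


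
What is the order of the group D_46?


|D_n| = 2n (n rotations and n reflections)
|D_46| = 2×46 = 92

|D_46| = 92


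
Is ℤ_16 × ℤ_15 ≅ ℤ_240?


Comparing ℤ_16 × ℤ_15 and ℤ_240:
gcd(16,15) = 1, so ℤ_16 × ℤ_15 ≅ ℤ_240 (CRT)

Yes, ℤ_16 × ℤ_15 ≅ ℤ_240


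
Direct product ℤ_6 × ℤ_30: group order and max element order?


|ℤ_6 × ℤ_30| = 6 × 30 = 180
Max element order = lcm(6,30) = 30
Cyclic? No (gcd=6)

|ℤ_6×ℤ_30| = 180, max element order = 30


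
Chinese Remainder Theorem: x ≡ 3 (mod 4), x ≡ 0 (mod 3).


m₁ = 4, m₂ = 3, gcd = 1, so CRT applies. M = m₁·m₂ = 12
Let M₁ = M/m₁ = 3, M₂ = M/m₂ = 4
Find y₁ ≡ M₁⁻¹ (mod m₁): 3⁻¹ ≡ 3 (mod 4)
Find y₂ ≡ M₂⁻¹ (mod m₂): 4⁻¹ ≡ 1 (mod 3)
x = a₁·M₁·y₁ + a₂·M₂·y₂ = 3·3·3 + 0·4·1 = 27
Reduce mod 12: x ≡ 3
Check: 3 mod 4 = 3 ✓, 3 mod 3 = 0 ✓

x ≡ 3 (mod 12)


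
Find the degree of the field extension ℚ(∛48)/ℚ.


∛48 has minimal polynomial x³ - 48 (irreducible over ℚ since 48 is not a perfect cube)

[ℚ(∛48)/ℚ] = 3


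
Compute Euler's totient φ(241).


Factor n: 241 = 241
φ(n) = n · ∏(1 - 1/p) over distinct primes p | n
φ(241) = 241 · (1 - 1/241) = 240

φ(241) = 240


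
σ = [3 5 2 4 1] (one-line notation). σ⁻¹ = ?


To find σ⁻¹, swap domain and range:
σ(1) = 3 → σ⁻¹(3) = 1
σ(2) = 5 → σ⁻¹(5) = 2
σ(3) = 2 → σ⁻¹(2) = 3
σ(4) = 4 → σ⁻¹(4) = 4
σ(5) = 1 → σ⁻¹(1) = 5

σ⁻¹ = [5 3 1 4 2]


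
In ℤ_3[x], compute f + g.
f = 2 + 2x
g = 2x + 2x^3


Add coefficients mod 3:
x^0: 2 + 0 = 2 (mod 3)
x^1: 2 + 2 = 1 (mod 3)
x^2: 0 + 0 = 0 (mod 3)
x^3: 0 + 2 = 2 (mod 3)
Result: 2 + x + 2x^3

f + g = 2 + x + 2x^3


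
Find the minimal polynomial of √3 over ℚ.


√3 satisfies x² - 3 = 0, irreducible over ℚ since 3 is squarefree

Minimal polynomial: x² - 3


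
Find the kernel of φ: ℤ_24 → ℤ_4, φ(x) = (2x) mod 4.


Kernel = preimage of identity
ker(φ) = {x ∈ ℤ_24 : 2x ≡ 0 (mod 4)}. Since 4 | 24, φ is well-defined. The kernel is the cyclic subgroup ⟨2⟩ of ℤ_24 (order 12), i.e. {0, 2, 4, 6, 8, 10, 12, 14, 16, 18, 20, 22}

ker(φ) = {0, 2, 4, 6, 8, 10, 12, 14, 16, 18, 20, 22}


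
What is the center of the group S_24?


Z(G) = {g ∈ G | gx = xg for all x ∈ G}
S_n is non-abelian for n ≥ 3; Z(S_24) is trivial

Z(S_24) = {e}


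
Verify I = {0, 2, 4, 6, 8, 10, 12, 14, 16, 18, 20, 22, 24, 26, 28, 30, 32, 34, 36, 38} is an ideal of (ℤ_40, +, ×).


Check ideal conditions for I = {0, 2, 4, 6, 8, 10, 12, 14, 16, 18, 20, 22, 24, 26, 28, 30, 32, 34, 36, 38} in ℤ_40:
(1) I is an additive subgroup? Yes
(2) For r ∈ ℤ_40 and a ∈ I: r·a ∈ I? Yes

Yes, I is an ideal of ℤ_40


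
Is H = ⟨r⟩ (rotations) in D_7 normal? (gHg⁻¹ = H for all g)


H = ⟨r⟩ (rotations) in D_7
The rotation subgroup ⟨r⟩ has index 2 in D_7, so it is normal

Yes, normal subgroup


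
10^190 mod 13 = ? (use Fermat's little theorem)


Fermat's little theorem: if p is prime and gcd(a,p)=1, then a^(p-1) ≡ 1 (mod p)
p = 13 is prime, gcd(10,13) = 1
Reduce exponent: 190 mod 12 = 10
So 10^190 ≡ 10^10 (mod 13)
10^10 mod 13 = 3

10^190 ≡ 3 (mod 13)


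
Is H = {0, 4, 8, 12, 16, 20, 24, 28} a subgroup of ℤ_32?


Subgroup test for H = {0, 4, 8, 12, 16, 20, 24, 28} in (ℤ_32, +):
(1) 0 ∈ H? Yes
(2) Closure: for all a,b ∈ H, (a+b) mod 32 ∈ H? Yes
(3) Inverses: for all a ∈ H, -a mod 32 ∈ H? Yes

Yes, H is a subgroup of ℤ_32


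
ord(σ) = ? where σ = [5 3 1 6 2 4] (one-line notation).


Cycle decomposition: (1 5 2 3) (4 6)
Cycle lengths: 4, 2
Order = lcm(4, 2) = 4

ord(σ) = 4


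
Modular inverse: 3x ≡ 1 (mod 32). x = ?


Use the extended Euclidean algorithm to write 1 = 3·s + 32·t; then s mod 32 is the inverse.
Euclidean algorithm:
  3 = 0·32 + 3
  32 = 10·3 + 2
  3 = 1·2 + 1
  2 = 2·1 + 0
gcd(3,32) = 1
Back-substitution gives: 3·(11) + 32·(-1) = 1
So 3⁻¹ ≡ 11 ≡ 11 (mod 32)
Check: 3 × 11 = 33 ≡ 1 (mod 32) ✓

3⁻¹ ≡ 11 (mod 32)


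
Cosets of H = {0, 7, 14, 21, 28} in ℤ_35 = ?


H = {0, 7, 14, 21, 28}, |H| = 5
Number of cosets = |G|/|H| = 35/5 = 7
0 + H = {0, 7, 14, 21, 28}
1 + H = {1, 8, 15, 22, 29}
2 + H = {2, 9, 16, 23, 30}
3 + H = {3, 10, 17, 24, 31}
4 + H = {4, 11, 18, 25, 32}
5 + H = {5, 12, 19, 26, 33}
6 + H = {6, 13, 20, 27, 34}

Cosets: 0+H={0,7,14,21,28}; 1+H={1,8,15,22,29}; 2+H={2,9,16,23,30}; 3+H={3,10,17,24,31}; 4+H={4,11,18,25,32}; 5+H={5,12,19,26,33}; 6+H={6,13,20,27,34}


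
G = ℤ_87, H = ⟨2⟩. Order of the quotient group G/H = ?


|⟨2⟩| = n / gcd(2, 87) = 87 / 1 = 87
H is normal (ℤ_87 is abelian).
|G/H| = |G| / |H| = 87 / 87 = 1

|G/H| = 1


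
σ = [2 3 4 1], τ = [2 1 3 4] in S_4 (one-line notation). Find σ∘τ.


σ∘τ: apply τ first, then σ
1 →τ 2 →σ 3
2 →τ 1 →σ 2
3 →τ 3 →σ 4
4 →τ 4 →σ 1

σ∘τ = [3 2 4 1]


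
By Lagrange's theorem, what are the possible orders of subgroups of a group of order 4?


Lagrange's theorem: |H| divides |G|
|G| = 4
Divisors of 4: 1, 2, 4

Possible subgroup orders: {1, 2, 4}


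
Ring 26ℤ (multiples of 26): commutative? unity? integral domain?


26ℤ is a commutative ring under +,× but has no multiplicative identity (1 ∉ 26ℤ); it has no zero divisors, but without unity it is not an integral domain
Commutative: Yes
Integral domain: No
Has unity: No

26ℤ (multiples of 26): Commutative=Yes, Unity=No


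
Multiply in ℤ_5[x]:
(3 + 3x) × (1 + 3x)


Expand and collect like terms; reduce coefficients mod 5:
x^0: 3·1 = 3 ≡ 3 (mod 5)
x^1: 3·3 + 3·1 = 12 ≡ 2 (mod 5)
x^2: 3·3 = 9 ≡ 4 (mod 5)
Result: 3 + 2x + 4x^2

f · g = 3 + 2x + 4x^2


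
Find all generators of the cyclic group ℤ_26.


g generates ℤ_n iff gcd(g,n) = 1
Prime factors of 26: 2, 13
Generators are g ∈ {1,...,25} not divisible by any of these primes.
Generators: {1, 3, 5, 7, 9, 11, 15, 17, 19, 21, 23, 25}
Number of generators = φ(26) = 12

Generators of ℤ_26 = {1, 3, 5, 7, 9, 11, 15, 17, 19, 21, 23, 25}


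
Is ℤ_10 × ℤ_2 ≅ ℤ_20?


Comparing ℤ_10 × ℤ_2 and ℤ_20:
gcd(10,2) = 2 ≠ 1. Max element order in ℤ_10×ℤ_2 is lcm(10,2) = 10 < 20, so it has no element of order 20

No, ℤ_10 × ℤ_2 ≇ ℤ_20


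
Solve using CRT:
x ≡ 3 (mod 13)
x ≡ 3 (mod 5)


m₁ = 13, m₂ = 5, gcd = 1, so CRT applies. M = m₁·m₂ = 65
Let M₁ = M/m₁ = 5, M₂ = M/m₂ = 13
Find y₁ ≡ M₁⁻¹ (mod m₁): 5⁻¹ ≡ 8 (mod 13)
Find y₂ ≡ M₂⁻¹ (mod m₂): 13⁻¹ ≡ 2 (mod 5)
x = a₁·M₁·y₁ + a₂·M₂·y₂ = 3·5·8 + 3·13·2 = 198
Reduce mod 65: x ≡ 3
Check: 3 mod 13 = 3 ✓, 3 mod 5 = 3 ✓

x ≡ 3 (mod 65)


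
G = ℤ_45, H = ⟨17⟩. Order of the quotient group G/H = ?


|⟨17⟩| = n / gcd(17, 45) = 45 / 1 = 45
H is normal (ℤ_45 is abelian).
|G/H| = |G| / |H| = 45 / 45 = 1

|G/H| = 1


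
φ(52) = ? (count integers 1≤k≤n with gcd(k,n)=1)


Factor n: 52 = 2^2 × 13
φ(n) = n · ∏(1 - 1/p) over distinct primes p | n
φ(52) = 52 · (1 - 1/2) · (1 - 1/13) = 24

φ(52) = 24


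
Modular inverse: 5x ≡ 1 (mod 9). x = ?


Use the extended Euclidean algorithm to write 1 = 5·s + 9·t; then s mod 9 is the inverse.
Euclidean algorithm:
  5 = 0·9 + 5
  9 = 1·5 + 4
  5 = 1·4 + 1
  4 = 4·1 + 0
gcd(5,9) = 1
Back-substitution gives: 5·(2) + 9·(-1) = 1
So 5⁻¹ ≡ 2 ≡ 2 (mod 9)
Check: 5 × 2 = 10 ≡ 1 (mod 9) ✓

5⁻¹ ≡ 2 (mod 9)


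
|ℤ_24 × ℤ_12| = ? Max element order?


|ℤ_24 × ℤ_12| = 24 × 12 = 288
Max element order = lcm(24,12) = 24
Cyclic? No (gcd=12)

|ℤ_24×ℤ_12| = 288, max element order = 24


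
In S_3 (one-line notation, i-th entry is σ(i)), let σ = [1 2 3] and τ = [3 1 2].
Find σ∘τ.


σ∘τ: apply τ first, then σ
1 →τ 3 →σ 3
2 →τ 1 →σ 1
3 →τ 2 →σ 2

σ∘τ = [3 1 2]


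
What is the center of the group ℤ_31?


Z(G) = {g ∈ G | gx = xg for all x ∈ G}
ℤ_31 is abelian, so Z(G) = G

Z(ℤ_31) = ℤ_31


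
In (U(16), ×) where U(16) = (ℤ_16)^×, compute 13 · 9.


Operation: multiplication mod 16
13 · 9 = (a × b) mod 16 with a = 13, b = 9

13 · 9 = 5


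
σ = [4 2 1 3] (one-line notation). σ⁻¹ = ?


To find σ⁻¹, swap domain and range:
σ(1) = 4 → σ⁻¹(4) = 1
σ(2) = 2 → σ⁻¹(2) = 2
σ(3) = 1 → σ⁻¹(1) = 3
σ(4) = 3 → σ⁻¹(3) = 4

σ⁻¹ = [3 2 4 1]


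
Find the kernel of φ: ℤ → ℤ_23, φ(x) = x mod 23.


Kernel = preimage of identity
ker(φ) = {x ∈ ℤ : x ≡ 0 (mod 23)} = 23ℤ = {0, ±23, ±46, ...}

ker(φ) = 23ℤ


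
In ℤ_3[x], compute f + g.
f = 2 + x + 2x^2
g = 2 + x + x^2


Add coefficients mod 3:
x^0: 2 + 2 = 1 (mod 3)
x^1: 1 + 1 = 2 (mod 3)
x^2: 2 + 1 = 0 (mod 3)
Result: 1 + 2x

f + g = 1 + 2x


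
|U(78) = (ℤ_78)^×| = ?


U(n) is the group of units mod n; |U(n)| = φ(n)
|U(78)| = φ(78) = 24

|U(78) = (ℤ_78)^×| = 24


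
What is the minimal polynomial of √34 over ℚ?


√34 satisfies x² - 34 = 0, irreducible over ℚ since 34 is squarefree

Minimal polynomial: x² - 34


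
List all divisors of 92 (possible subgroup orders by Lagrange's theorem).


Lagrange's theorem: |H| divides |G|
|G| = 92
Divisors of 92: 1, 2, 4, 23, 46, 92

Possible subgroup orders: {1, 2, 4, 23, 46, 92}


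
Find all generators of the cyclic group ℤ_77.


g generates ℤ_n iff gcd(g,n) = 1
Prime factors of 77: 7, 11
Generators are g ∈ {1,...,76} not divisible by any of these primes.
Generators: {1, 2, 3, 4, 5, 6, 8, 9, 10, 12, 13, 15, 16, 17, 18, 19, 20, 23, 24, 25, 26, 27, 29, 30, 31, 32, 34, 36, 37, 38, 39, 40, 41, 43, 45, 46, 47, 48, 50, 51, 52, 53, 54, 57, 58, 59, 60, 61, 62, 64, 65, 67, 68, 69, 71, 72, 73, 74, 75, 76}
Number of generators = φ(77) = 60

Generators of ℤ_77 = {1, 2, 3, 4, 5, 6, 8, 9, 10, 12, 13, 15, 16, 17, 18, 19, 20, 23, 24, 25, 26, 27, 29, 30, 31, 32, 34, 36, 37, 38, 39, 40, 41, 43, 45, 46, 47, 48, 50, 51, 52, 53, 54, 57, 58, 59, 60, 61, 62, 64, 65, 67, 68, 69, 71, 72, 73, 74, 75, 76}


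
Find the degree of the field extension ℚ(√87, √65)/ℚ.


[ℚ(√87,√65):ℚ] = [ℚ(√87,√65):ℚ(√87)]·[ℚ(√87):ℚ] = 2·2 = 4

[ℚ(√87, √65)/ℚ] = 4


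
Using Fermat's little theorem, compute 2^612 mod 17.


Fermat's little theorem: if p is prime and gcd(a,p)=1, then a^(p-1) ≡ 1 (mod p)
p = 17 is prime, gcd(2,17) = 1
Reduce exponent: 612 mod 16 = 4
So 2^612 ≡ 2^4 (mod 17)
2^4 mod 17 = 16

2^612 ≡ 16 (mod 17)


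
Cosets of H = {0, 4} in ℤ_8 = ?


H = {0, 4}, |H| = 2
Number of cosets = |G|/|H| = 8/2 = 4
0 + H = {0, 4}
1 + H = {1, 5}
2 + H = {2, 6}
3 + H = {3, 7}

Cosets: 0+H={0,4}; 1+H={1,5}; 2+H={2,6}; 3+H={3,7}


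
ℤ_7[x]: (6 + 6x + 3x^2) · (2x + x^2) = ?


Expand and collect like terms; reduce coefficients mod 7:
x^0: 6·0 = 0 ≡ 0 (mod 7)
x^1: 6·2 + 6·0 = 12 ≡ 5 (mod 7)
x^2: 6·1 + 6·2 + 3·0 = 18 ≡ 4 (mod 7)
x^3: 6·1 + 3·2 = 12 ≡ 5 (mod 7)
x^4: 3·1 = 3 ≡ 3 (mod 7)
Result: 5x + 4x^2 + 5x^3 + 3x^4

f · g = 5x + 4x^2 + 5x^3 + 3x^4


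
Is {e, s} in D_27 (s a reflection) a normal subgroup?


H = {e, s} in D_27 (s a reflection)
r·s·r⁻¹ = sr⁻² ≠ s for n ≥ 3, so {e, s} is not closed under conjugation

No, not a normal subgroup


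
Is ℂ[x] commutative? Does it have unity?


Polynomial ring over ℂ (an integral domain) is a commutative integral domain with unity 1
Commutative: Yes
Integral domain: Yes
Has unity: Yes

ℂ[x]: Commutative=Yes, Unity=Yes


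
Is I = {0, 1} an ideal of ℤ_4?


Check ideal conditions for I = {0, 1} in ℤ_4:
(1) I is an additive subgroup? No
(2) For r ∈ ℤ_4 and a ∈ I: r·a ∈ I? No  [counterexample: r=2, a=1, r·a mod 4 = 2 ∉ I]

No, I is not an ideal of ℤ_4


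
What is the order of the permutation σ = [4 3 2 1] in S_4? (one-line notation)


Cycle decomposition: (1 4) (2 3)
Cycle lengths: 2, 2
Order = lcm(2, 2) = 2

ord(σ) = 2


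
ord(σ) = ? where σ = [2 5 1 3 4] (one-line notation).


Cycle decomposition: (1 2 5 4 3)
Cycle lengths: 5
Order = lcm(5) = 5

ord(σ) = 5


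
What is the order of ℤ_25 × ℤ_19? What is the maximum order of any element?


|ℤ_25 × ℤ_19| = 25 × 19 = 475
Max element order = lcm(25,19) = 475
Cyclic? Yes (gcd=1)

|ℤ_25×ℤ_19| = 475, max element order = 475


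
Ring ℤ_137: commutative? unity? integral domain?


ℤ_137 is a commutative ring with unity 1; 137 is prime, so ℤ_137 is a field (hence an integral domain)
Commutative: Yes
Integral domain: Yes
Has unity: Yes

ℤ_137: Commutative=Yes, Unity=Yes


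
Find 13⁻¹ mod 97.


Use the extended Euclidean algorithm to write 1 = 13·s + 97·t; then s mod 97 is the inverse.
Euclidean algorithm:
  13 = 0·97 + 13
  97 = 7·13 + 6
  13 = 2·6 + 1
  6 = 6·1 + 0
gcd(13,97) = 1
Back-substitution gives: 13·(15) + 97·(-2) = 1
So 13⁻¹ ≡ 15 ≡ 15 (mod 97)
Check: 13 × 15 = 195 ≡ 1 (mod 97) ✓

13⁻¹ ≡ 15 (mod 97)


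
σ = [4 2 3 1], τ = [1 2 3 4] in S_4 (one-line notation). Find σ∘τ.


σ∘τ: apply τ first, then σ
1 →τ 1 →σ 4
2 →τ 2 →σ 2
3 →τ 3 →σ 3
4 →τ 4 →σ 1

σ∘τ = [4 2 3 1]


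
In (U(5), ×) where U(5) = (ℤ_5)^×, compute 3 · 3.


Operation: multiplication mod 5
3 · 3 = (a × b) mod 5 with a = 3, b = 3

3 · 3 = 4


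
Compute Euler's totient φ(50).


Factor n: 50 = 2 × 5^2
φ(n) = n · ∏(1 - 1/p) over distinct primes p | n
φ(50) = 50 · (1 - 1/2) · (1 - 1/5) = 20

φ(50) = 20


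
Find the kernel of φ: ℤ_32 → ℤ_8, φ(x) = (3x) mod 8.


Kernel = preimage of identity
ker(φ) = {x ∈ ℤ_32 : 3x ≡ 0 (mod 8)}. Since 8 | 32, φ is well-defined. The kernel is the cyclic subgroup ⟨8⟩ of ℤ_32 (order 4), i.e. {0, 8, 16, 24}

ker(φ) = {0, 8, 16, 24}


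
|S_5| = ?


|S_n| = n! (number of permutations of n symbols)
|S_5| = 5! = 120

|S_5| = 120


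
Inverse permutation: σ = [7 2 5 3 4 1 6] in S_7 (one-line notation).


To find σ⁻¹, swap domain and range:
σ(1) = 7 → σ⁻¹(7) = 1
σ(2) = 2 → σ⁻¹(2) = 2
σ(3) = 5 → σ⁻¹(5) = 3
σ(4) = 3 → σ⁻¹(3) = 4
σ(5) = 4 → σ⁻¹(4) = 5
σ(6) = 1 → σ⁻¹(1) = 6
σ(7) = 6 → σ⁻¹(6) = 7

σ⁻¹ = [6 2 4 5 3 7 1]


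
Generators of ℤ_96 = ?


g generates ℤ_n iff gcd(g,n) = 1
Prime factors of 96: 2, 3
Generators are g ∈ {1,...,95} not divisible by any of these primes.
Generators: {1, 5, 7, 11, 13, 17, 19, 23, 25, 29, 31, 35, 37, 41, 43, 47, 49, 53, 55, 59, 61, 65, 67, 71, 73, 77, 79, 83, 85, 89, 91, 95}
Number of generators = φ(96) = 32

Generators of ℤ_96 = {1, 5, 7, 11, 13, 17, 19, 23, 25, 29, 31, 35, 37, 41, 43, 47, 49, 53, 55, 59, 61, 65, 67, 71, 73, 77, 79, 83, 85, 89, 91, 95}


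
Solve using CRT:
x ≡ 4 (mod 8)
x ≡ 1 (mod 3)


m₁ = 8, m₂ = 3, gcd = 1, so CRT applies. M = m₁·m₂ = 24
Let M₁ = M/m₁ = 3, M₂ = M/m₂ = 8
Find y₁ ≡ M₁⁻¹ (mod m₁): 3⁻¹ ≡ 3 (mod 8)
Find y₂ ≡ M₂⁻¹ (mod m₂): 8⁻¹ ≡ 2 (mod 3)
x = a₁·M₁·y₁ + a₂·M₂·y₂ = 4·3·3 + 1·8·2 = 52
Reduce mod 24: x ≡ 4
Check: 4 mod 8 = 4 ✓, 4 mod 3 = 1 ✓

x ≡ 4 (mod 24)


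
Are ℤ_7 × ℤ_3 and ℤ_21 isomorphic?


Comparing ℤ_7 × ℤ_3 and ℤ_21:
gcd(7,3) = 1, so ℤ_7 × ℤ_3 ≅ ℤ_21 (CRT)

Yes, ℤ_7 × ℤ_3 ≅ ℤ_21


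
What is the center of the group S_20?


Z(G) = {g ∈ G | gx = xg for all x ∈ G}
S_n is non-abelian for n ≥ 3; Z(S_20) is trivial

Z(S_20) = {e}


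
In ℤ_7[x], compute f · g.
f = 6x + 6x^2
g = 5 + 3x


Expand and collect like terms; reduce coefficients mod 7:
x^0: 0·5 = 0 ≡ 0 (mod 7)
x^1: 0·3 + 6·5 = 30 ≡ 2 (mod 7)
x^2: 6·3 + 6·5 = 48 ≡ 6 (mod 7)
x^3: 6·3 = 18 ≡ 4 (mod 7)
Result: 2x + 6x^2 + 4x^3

f · g = 2x + 6x^2 + 4x^3


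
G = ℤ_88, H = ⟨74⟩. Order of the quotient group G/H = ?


|⟨74⟩| = n / gcd(74, 88) = 88 / 2 = 44
H is normal (ℤ_88 is abelian).
|G/H| = |G| / |H| = 88 / 44 = 2

|G/H| = 2


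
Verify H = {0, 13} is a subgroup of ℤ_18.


Subgroup test for H = {0, 13} in (ℤ_18, +):
(1) 0 ∈ H? Yes
(2) Closure: for all a,b ∈ H, (a+b) mod 18 ∈ H? No  [counterexample: 13 + 13 = 8 ∉ H]
(3) Inverses: for all a ∈ H, -a mod 18 ∈ H? No

No, H is not a subgroup of ℤ_18


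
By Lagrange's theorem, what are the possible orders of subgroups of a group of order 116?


Lagrange's theorem: |H| divides |G|
|G| = 116
Divisors of 116: 1, 2, 4, 29, 58, 116

Possible subgroup orders: {1, 2, 4, 29, 58, 116}


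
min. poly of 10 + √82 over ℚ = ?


Let α = 10 + √82. Then α - 10 = √82, so (α - 10)² = 82, giving α² - 20α + 18 = 0. Degree 2 and α ∉ ℚ, so this is the minimal polynomial.

Minimal polynomial: x² - 20x + 18


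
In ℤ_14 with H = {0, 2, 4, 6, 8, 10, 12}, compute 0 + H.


0 + H = {0 + h (mod 14) : h ∈ H}
0+0=0, 0+2=2, 0+4=4, 0+6=6, 0+8=8, 0+10=10, 0+12=12

0 + H = {0, 2, 4, 6, 8, 10, 12}


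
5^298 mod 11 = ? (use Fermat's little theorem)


Fermat's little theorem: if p is prime and gcd(a,p)=1, then a^(p-1) ≡ 1 (mod p)
p = 11 is prime, gcd(5,11) = 1
Reduce exponent: 298 mod 10 = 8
So 5^298 ≡ 5^8 (mod 11)
5^8 mod 11 = 4

5^298 ≡ 4 (mod 11)


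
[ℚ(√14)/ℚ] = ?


√14 has minimal polynomial x² - 14 (irreducible over ℚ since 14 is squarefree)

[ℚ(√14)/ℚ] = 2


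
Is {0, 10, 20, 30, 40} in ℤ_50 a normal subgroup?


H = {0, 10, 20, 30, 40} in ℤ_50
ℤ_50 is abelian; every subgroup of an abelian group is normal

Yes, normal subgroup


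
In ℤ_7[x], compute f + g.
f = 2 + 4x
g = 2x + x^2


Add coefficients mod 7:
x^0: 2 + 0 = 2 (mod 7)
x^1: 4 + 2 = 6 (mod 7)
x^2: 0 + 1 = 1 (mod 7)
Result: 2 + 6x + x^2

f + g = 2 + 6x + x^2


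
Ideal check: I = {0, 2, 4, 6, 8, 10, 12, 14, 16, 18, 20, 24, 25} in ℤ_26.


Check ideal conditions for I = {0, 2, 4, 6, 8, 10, 12, 14, 16, 18, 20, 24, 25} in ℤ_26:
(1) I is an additive subgroup? No
(2) For r ∈ ℤ_26 and a ∈ I: r·a ∈ I? No  [counterexample: r=2, a=24, r·a mod 26 = 22 ∉ I]

No, I is not an ideal of ℤ_26


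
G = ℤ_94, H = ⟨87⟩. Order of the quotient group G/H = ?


|⟨87⟩| = n / gcd(87, 94) = 94 / 1 = 94
H is normal (ℤ_94 is abelian).
|G/H| = |G| / |H| = 94 / 94 = 1

|G/H| = 1


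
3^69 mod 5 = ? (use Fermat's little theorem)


Fermat's little theorem: if p is prime and gcd(a,p)=1, then a^(p-1) ≡ 1 (mod p)
p = 5 is prime, gcd(3,5) = 1
Reduce exponent: 69 mod 4 = 1
So 3^69 ≡ 3^1 (mod 5)
3^1 mod 5 = 3

3^69 ≡ 3 (mod 5)


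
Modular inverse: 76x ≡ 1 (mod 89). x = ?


Use the extended Euclidean algorithm to write 1 = 76·s + 89·t; then s mod 89 is the inverse.
Euclidean algorithm:
  76 = 0·89 + 76
  89 = 1·76 + 13
  76 = 5·13 + 11
  13 = 1·11 + 2
  11 = 5·2 + 1
  2 = 2·1 + 0
gcd(76,89) = 1
Back-substitution gives: 76·(41) + 89·(-35) = 1
So 76⁻¹ ≡ 41 ≡ 41 (mod 89)
Check: 76 × 41 = 3116 ≡ 1 (mod 89) ✓

76⁻¹ ≡ 41 (mod 89)


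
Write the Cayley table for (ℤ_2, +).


Elements: {0, 1}
Operation: addition mod 2
Entry (a, b) = (a + b) mod 2

Cayley table:
  | 0 | 1
0 | 0 | 1
1 | 1 | 0


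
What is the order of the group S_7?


|S_n| = n! (number of permutations of n symbols)
|S_7| = 7! = 5040

|S_7| = 5040


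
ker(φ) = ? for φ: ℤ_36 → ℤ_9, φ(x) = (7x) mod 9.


Kernel = preimage of identity
ker(φ) = {x ∈ ℤ_36 : 7x ≡ 0 (mod 9)}. Since 9 | 36, φ is well-defined. The kernel is the cyclic subgroup ⟨9⟩ of ℤ_36 (order 4), i.e. {0, 9, 18, 27}

ker(φ) = {0, 9, 18, 27}


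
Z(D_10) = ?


Z(G) = {g ∈ G | gx = xg for all x ∈ G}
For even n, Z(D_n) = {e, r^(n/2)}: the 180° rotation r^5 commutes with every reflection and rotation

Z(D_10) = {e, r^5}


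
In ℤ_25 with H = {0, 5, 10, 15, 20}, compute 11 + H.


11 + H = {11 + h (mod 25) : h ∈ H}
11+0=11, 11+5=16, 11+10=21, 11+15=1, 11+20=6
11 + H = {1, 6, 11, 16, 21} = 1 + H

11 + H = {1, 6, 11, 16, 21}


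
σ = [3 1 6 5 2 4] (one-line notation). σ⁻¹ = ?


To find σ⁻¹, swap domain and range:
σ(1) = 3 → σ⁻¹(3) = 1
σ(2) = 1 → σ⁻¹(1) = 2
σ(3) = 6 → σ⁻¹(6) = 3
σ(4) = 5 → σ⁻¹(5) = 4
σ(5) = 2 → σ⁻¹(2) = 5
σ(6) = 4 → σ⁻¹(4) = 6

σ⁻¹ = [2 5 1 6 4 3]


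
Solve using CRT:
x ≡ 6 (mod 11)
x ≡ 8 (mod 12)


m₁ = 11, m₂ = 12, gcd = 1, so CRT applies. M = m₁·m₂ = 132
Let M₁ = M/m₁ = 12, M₂ = M/m₂ = 11
Find y₁ ≡ M₁⁻¹ (mod m₁): 12⁻¹ ≡ 1 (mod 11)
Find y₂ ≡ M₂⁻¹ (mod m₂): 11⁻¹ ≡ 11 (mod 12)
x = a₁·M₁·y₁ + a₂·M₂·y₂ = 6·12·1 + 8·11·11 = 1040
Reduce mod 132: x ≡ 116
Check: 116 mod 11 = 6 ✓, 116 mod 12 = 8 ✓

x ≡ 116 (mod 132)


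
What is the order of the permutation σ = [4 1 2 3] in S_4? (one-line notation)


Cycle decomposition: (1 4 3 2)
Cycle lengths: 4
Order = lcm(4) = 4

ord(σ) = 4


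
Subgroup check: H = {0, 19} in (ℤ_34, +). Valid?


Subgroup test for H = {0, 19} in (ℤ_34, +):
(1) 0 ∈ H? Yes
(2) Closure: for all a,b ∈ H, (a+b) mod 34 ∈ H? No  [counterexample: 19 + 19 = 4 ∉ H]
(3) Inverses: for all a ∈ H, -a mod 34 ∈ H? No

No, H is not a subgroup of ℤ_34


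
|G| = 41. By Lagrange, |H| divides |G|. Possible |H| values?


Lagrange's theorem: |H| divides |G|
|G| = 41
Divisors of 41: 1, 41

Possible subgroup orders: {1, 41}


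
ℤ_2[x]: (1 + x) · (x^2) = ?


Expand and collect like terms; reduce coefficients mod 2:
x^0: 1·0 = 0 ≡ 0 (mod 2)
x^1: 1·0 + 1·0 = 0 ≡ 0 (mod 2)
x^2: 1·1 + 1·0 = 1 ≡ 1 (mod 2)
x^3: 1·1 = 1 ≡ 1 (mod 2)
Result: x^2 + x^3

f · g = x^2 + x^3


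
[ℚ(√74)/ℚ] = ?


√74 has minimal polynomial x² - 74 (irreducible over ℚ since 74 is squarefree)

[ℚ(√74)/ℚ] = 2


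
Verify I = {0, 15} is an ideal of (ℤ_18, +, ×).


Check ideal conditions for I = {0, 15} in ℤ_18:
(1) I is an additive subgroup? No
(2) For r ∈ ℤ_18 and a ∈ I: r·a ∈ I? No  [counterexample: r=2, a=15, r·a mod 18 = 12 ∉ I]

No, I is not an ideal of ℤ_18


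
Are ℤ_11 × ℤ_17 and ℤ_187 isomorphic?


Comparing ℤ_11 × ℤ_17 and ℤ_187:
gcd(11,17) = 1, so ℤ_11 × ℤ_17 ≅ ℤ_187 (CRT)

Yes, ℤ_11 × ℤ_17 ≅ ℤ_187


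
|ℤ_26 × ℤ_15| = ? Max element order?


|ℤ_26 × ℤ_15| = 26 × 15 = 390
Max element order = lcm(26,15) = 390
Cyclic? Yes (gcd=1)

|ℤ_26×ℤ_15| = 390, max element order = 390


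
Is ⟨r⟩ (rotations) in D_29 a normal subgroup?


H = ⟨r⟩ (rotations) in D_29
The rotation subgroup ⟨r⟩ has index 2 in D_29, so it is normal

Yes, normal subgroup


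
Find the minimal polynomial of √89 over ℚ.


√89 satisfies x² - 89 = 0, irreducible over ℚ since 89 is squarefree

Minimal polynomial: x² - 89


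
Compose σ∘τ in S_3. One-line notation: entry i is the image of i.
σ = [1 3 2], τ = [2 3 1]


σ∘τ: apply τ first, then σ
1 →τ 2 →σ 3
2 →τ 3 →σ 2
3 →τ 1 →σ 1

σ∘τ = [3 2 1]


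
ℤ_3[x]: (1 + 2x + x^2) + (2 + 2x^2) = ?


Add coefficients mod 3:
x^0: 1 + 2 = 0 (mod 3)
x^1: 2 + 0 = 2 (mod 3)
x^2: 1 + 2 = 0 (mod 3)
Result: 2x

f + g = 2x


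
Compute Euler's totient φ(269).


Factor n: 269 = 269
φ(n) = n · ∏(1 - 1/p) over distinct primes p | n
φ(269) = 269 · (1 - 1/269) = 268

φ(269) = 268


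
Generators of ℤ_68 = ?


g generates ℤ_n iff gcd(g,n) = 1
Prime factors of 68: 2, 17
Generators are g ∈ {1,...,67} not divisible by any of these primes.
Generators: {1, 3, 5, 7, 9, 11, 13, 15, 19, 21, 23, 25, 27, 29, 31, 33, 35, 37, 39, 41, 43, 45, 47, 49, 53, 55, 57, 59, 61, 63, 65, 67}
Number of generators = φ(68) = 32

Generators of ℤ_68 = {1, 3, 5, 7, 9, 11, 13, 15, 19, 21, 23, 25, 27, 29, 31, 33, 35, 37, 39, 41, 43, 45, 47, 49, 53, 55, 57, 59, 61, 63, 65, 67}


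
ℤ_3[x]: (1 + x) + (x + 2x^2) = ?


Add coefficients mod 3:
x^0: 1 + 0 = 1 (mod 3)
x^1: 1 + 1 = 2 (mod 3)
x^2: 0 + 2 = 2 (mod 3)
Result: 1 + 2x + 2x^2

f + g = 1 + 2x + 2x^2


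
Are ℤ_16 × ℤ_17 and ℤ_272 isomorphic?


Comparing ℤ_16 × ℤ_17 and ℤ_272:
gcd(16,17) = 1, so ℤ_16 × ℤ_17 ≅ ℤ_272 (CRT)

Yes, ℤ_16 × ℤ_17 ≅ ℤ_272


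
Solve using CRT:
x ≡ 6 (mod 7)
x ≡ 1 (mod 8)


m₁ = 7, m₂ = 8, gcd = 1, so CRT applies. M = m₁·m₂ = 56
Let M₁ = M/m₁ = 8, M₂ = M/m₂ = 7
Find y₁ ≡ M₁⁻¹ (mod m₁): 8⁻¹ ≡ 1 (mod 7)
Find y₂ ≡ M₂⁻¹ (mod m₂): 7⁻¹ ≡ 7 (mod 8)
x = a₁·M₁·y₁ + a₂·M₂·y₂ = 6·8·1 + 1·7·7 = 97
Reduce mod 56: x ≡ 41
Check: 41 mod 7 = 6 ✓, 41 mod 8 = 1 ✓

x ≡ 41 (mod 56)


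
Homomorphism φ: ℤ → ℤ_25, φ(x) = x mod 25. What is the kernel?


Kernel = preimage of identity
ker(φ) = {x ∈ ℤ : x ≡ 0 (mod 25)} = 25ℤ = {0, ±25, ±50, ...}

ker(φ) = 25ℤ


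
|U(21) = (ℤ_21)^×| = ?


U(n) is the group of units mod n; |U(n)| = φ(n)
|U(21)| = φ(21) = 12

|U(21) = (ℤ_21)^×| = 12


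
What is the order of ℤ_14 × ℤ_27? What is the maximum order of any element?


|ℤ_14 × ℤ_27| = 14 × 27 = 378
Max element order = lcm(14,27) = 378
Cyclic? Yes (gcd=1)

|ℤ_14×ℤ_27| = 378, max element order = 378


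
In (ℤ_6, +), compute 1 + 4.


Operation: addition mod 6
1 + 4 = (a + b) mod 6 with a = 1, b = 4

1 + 4 = 5


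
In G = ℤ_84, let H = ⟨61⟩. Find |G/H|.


|⟨61⟩| = n / gcd(61, 84) = 84 / 1 = 84
H is normal (ℤ_84 is abelian).
|G/H| = |G| / |H| = 84 / 84 = 1

|G/H| = 1


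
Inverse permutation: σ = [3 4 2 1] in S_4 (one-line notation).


To find σ⁻¹, swap domain and range:
σ(1) = 3 → σ⁻¹(3) = 1
σ(2) = 4 → σ⁻¹(4) = 2
σ(3) = 2 → σ⁻¹(2) = 3
σ(4) = 1 → σ⁻¹(1) = 4

σ⁻¹ = [4 3 1 2]


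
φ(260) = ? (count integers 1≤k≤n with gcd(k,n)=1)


Factor n: 260 = 2^2 × 5 × 13
φ(n) = n · ∏(1 - 1/p) over distinct primes p | n
φ(260) = 260 · (1 - 1/2) · (1 - 1/5) · (1 - 1/13) = 96

φ(260) = 96


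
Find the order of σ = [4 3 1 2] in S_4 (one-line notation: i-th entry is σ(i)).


Cycle decomposition: (1 4 2 3)
Cycle lengths: 4
Order = lcm(4) = 4

ord(σ) = 4


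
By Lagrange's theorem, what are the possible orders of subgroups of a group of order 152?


Lagrange's theorem: |H| divides |G|
|G| = 152
Divisors of 152: 1, 2, 4, 8, 19, 38, 76, 152

Possible subgroup orders: {1, 2, 4, 8, 19, 38, 76, 152}


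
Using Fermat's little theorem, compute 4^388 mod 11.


Fermat's little theorem: if p is prime and gcd(a,p)=1, then a^(p-1) ≡ 1 (mod p)
p = 11 is prime, gcd(4,11) = 1
Reduce exponent: 388 mod 10 = 8
So 4^388 ≡ 4^8 (mod 11)
4^8 mod 11 = 9

4^388 ≡ 9 (mod 11)


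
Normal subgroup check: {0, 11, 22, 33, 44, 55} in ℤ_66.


H = {0, 11, 22, 33, 44, 55} in ℤ_66
ℤ_66 is abelian; every subgroup of an abelian group is normal

Yes, normal subgroup


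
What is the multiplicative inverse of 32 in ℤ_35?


Use the extended Euclidean algorithm to write 1 = 32·s + 35·t; then s mod 35 is the inverse.
Euclidean algorithm:
  32 = 0·35 + 32
  35 = 1·32 + 3
  32 = 10·3 + 2
  3 = 1·2 + 1
  2 = 2·1 + 0
gcd(32,35) = 1
Back-substitution gives: 32·(-12) + 35·(11) = 1
So 32⁻¹ ≡ -12 ≡ 23 (mod 35)
Check: 32 × 23 = 736 ≡ 1 (mod 35) ✓

32⁻¹ ≡ 23 (mod 35)


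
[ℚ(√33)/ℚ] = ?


√33 has minimal polynomial x² - 33 (irreducible over ℚ since 33 is squarefree)

[ℚ(√33)/ℚ] = 2


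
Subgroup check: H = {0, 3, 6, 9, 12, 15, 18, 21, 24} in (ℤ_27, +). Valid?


Subgroup test for H = {0, 3, 6, 9, 12, 15, 18, 21, 24} in (ℤ_27, +):
(1) 0 ∈ H? Yes
(2) Closure: for all a,b ∈ H, (a+b) mod 27 ∈ H? Yes
(3) Inverses: for all a ∈ H, -a mod 27 ∈ H? Yes

Yes, H is a subgroup of ℤ_27


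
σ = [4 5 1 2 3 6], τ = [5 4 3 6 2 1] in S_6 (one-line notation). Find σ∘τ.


σ∘τ: apply τ first, then σ
1 →τ 5 →σ 3
2 →τ 4 →σ 2
3 →τ 3 →σ 1
4 →τ 6 →σ 6
5 →τ 2 →σ 5
6 →τ 1 →σ 4

σ∘τ = [3 2 1 6 5 4]


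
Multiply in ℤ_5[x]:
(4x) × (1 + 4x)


Expand and collect like terms; reduce coefficients mod 5:
x^0: 0·1 = 0 ≡ 0 (mod 5)
x^1: 0·4 + 4·1 = 4 ≡ 4 (mod 5)
x^2: 4·4 = 16 ≡ 1 (mod 5)
Result: 4x + x^2

f · g = 4x + x^2


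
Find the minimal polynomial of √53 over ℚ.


√53 satisfies x² - 53 = 0, irreducible over ℚ since 53 is squarefree

Minimal polynomial: x² - 53


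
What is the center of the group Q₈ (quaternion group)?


Z(G) = {g ∈ G | gx = xg for all x ∈ G}
In Q₈ = {±1, ±i, ±j, ±k}, only ±1 commute with every element

Z(Q₈ (quaternion group)) = {1, -1}


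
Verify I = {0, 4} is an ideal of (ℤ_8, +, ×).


Check ideal conditions for I = {0, 4} in ℤ_8:
(1) I is an additive subgroup? Yes
(2) For r ∈ ℤ_8 and a ∈ I: r·a ∈ I? Yes

Yes, I is an ideal of ℤ_8


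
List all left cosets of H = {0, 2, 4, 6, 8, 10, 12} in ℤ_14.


H = {0, 2, 4, 6, 8, 10, 12}, |H| = 7
Number of cosets = |G|/|H| = 14/7 = 2
0 + H = {0, 2, 4, 6, 8, 10, 12}
1 + H = {1, 3, 5, 7, 9, 11, 13}

Cosets: 0+H={0,2,4,6,8,10,12}; 1+H={1,3,5,7,9,11,13}


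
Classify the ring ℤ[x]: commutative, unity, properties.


Polynomial ring over ℤ (an integral domain) is a commutative integral domain with unity 1
Commutative: Yes
Integral domain: Yes
Has unity: Yes

ℤ[x]: Commutative=Yes, Unity=Yes


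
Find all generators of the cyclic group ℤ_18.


g generates ℤ_n iff gcd(g,n) = 1
Prime factors of 18: 2, 3
Generators are g ∈ {1,...,17} not divisible by any of these primes.
Generators: {1, 5, 7, 11, 13, 17}
Number of generators = φ(18) = 6

Generators of ℤ_18 = {1, 5, 7, 11, 13, 17}


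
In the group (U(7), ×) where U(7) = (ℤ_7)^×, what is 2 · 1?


Operation: multiplication mod 7
2 · 1 = (a × b) mod 7 with a = 2, b = 1

2 · 1 = 2


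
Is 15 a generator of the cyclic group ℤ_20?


g generates ℤ_n iff gcd(g, n) = 1
gcd(15, 20) = 5
Since gcd = 5 ≠ 1, ⟨15⟩ has order 4 < 20, so 15 is not a generator.

No, 15 does not generate ℤ_20


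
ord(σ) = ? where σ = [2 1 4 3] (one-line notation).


Cycle decomposition: (1 2) (3 4)
Cycle lengths: 2, 2
Order = lcm(2, 2) = 2

ord(σ) = 2


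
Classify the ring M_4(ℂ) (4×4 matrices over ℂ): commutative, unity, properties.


Matrix multiplication is non-commutative for n ≥ 2; the identity matrix I is the unity; singular matrices give zero divisors, so not an integral domain
Commutative: No
Integral domain: No
Has unity: Yes

M_4(ℂ) (4×4 matrices over ℂ): Commutative=No, Unity=Yes


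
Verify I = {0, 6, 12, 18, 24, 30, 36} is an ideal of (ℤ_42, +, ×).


Check ideal conditions for I = {0, 6, 12, 18, 24, 30, 36} in ℤ_42:
(1) I is an additive subgroup? Yes
(2) For r ∈ ℤ_42 and a ∈ I: r·a ∈ I? Yes

Yes, I is an ideal of ℤ_42


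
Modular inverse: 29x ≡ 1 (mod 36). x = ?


Use the extended Euclidean algorithm to write 1 = 29·s + 36·t; then s mod 36 is the inverse.
Euclidean algorithm:
  29 = 0·36 + 29
  36 = 1·29 + 7
  29 = 4·7 + 1
  7 = 7·1 + 0
gcd(29,36) = 1
Back-substitution gives: 29·(5) + 36·(-4) = 1
So 29⁻¹ ≡ 5 ≡ 5 (mod 36)
Check: 29 × 5 = 145 ≡ 1 (mod 36) ✓

29⁻¹ ≡ 5 (mod 36)


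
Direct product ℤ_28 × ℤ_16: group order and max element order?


|ℤ_28 × ℤ_16| = 28 × 16 = 448
Max element order = lcm(28,16) = 112
Cyclic? No (gcd=4)

|ℤ_28×ℤ_16| = 448, max element order = 112


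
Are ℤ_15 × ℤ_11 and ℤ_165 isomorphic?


Comparing ℤ_15 × ℤ_11 and ℤ_165:
gcd(15,11) = 1, so ℤ_15 × ℤ_11 ≅ ℤ_165 (CRT)

Yes, ℤ_15 × ℤ_11 ≅ ℤ_165


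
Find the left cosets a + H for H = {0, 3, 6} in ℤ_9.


H = {0, 3, 6}, |H| = 3
Number of cosets = |G|/|H| = 9/3 = 3
0 + H = {0, 3, 6}
1 + H = {1, 4, 7}
2 + H = {2, 5, 8}

Cosets: 0+H={0,3,6}; 1+H={1,4,7}; 2+H={2,5,8}


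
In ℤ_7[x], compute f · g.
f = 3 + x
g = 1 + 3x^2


Expand and collect like terms; reduce coefficients mod 7:
x^0: 3·1 = 3 ≡ 3 (mod 7)
x^1: 3·0 + 1·1 = 1 ≡ 1 (mod 7)
x^2: 3·3 + 1·0 = 9 ≡ 2 (mod 7)
x^3: 1·3 = 3 ≡ 3 (mod 7)
Result: 3 + x + 2x^2 + 3x^3

f · g = 3 + x + 2x^2 + 3x^3


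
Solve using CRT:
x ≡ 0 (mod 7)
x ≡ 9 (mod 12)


m₁ = 7, m₂ = 12, gcd = 1, so CRT applies. M = m₁·m₂ = 84
Let M₁ = M/m₁ = 12, M₂ = M/m₂ = 7
Find y₁ ≡ M₁⁻¹ (mod m₁): 12⁻¹ ≡ 3 (mod 7)
Find y₂ ≡ M₂⁻¹ (mod m₂): 7⁻¹ ≡ 7 (mod 12)
x = a₁·M₁·y₁ + a₂·M₂·y₂ = 0·12·3 + 9·7·7 = 441
Reduce mod 84: x ≡ 21
Check: 21 mod 7 = 0 ✓, 21 mod 12 = 9 ✓

x ≡ 21 (mod 84)


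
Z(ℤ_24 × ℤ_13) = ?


Z(G) = {g ∈ G | gx = xg for all x ∈ G}
Direct product of abelian groups is abelian, so Z(G) = G

Z(ℤ_24 × ℤ_13) = ℤ_24 × ℤ_13


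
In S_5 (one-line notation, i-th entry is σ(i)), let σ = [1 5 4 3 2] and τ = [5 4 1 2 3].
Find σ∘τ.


σ∘τ: apply τ first, then σ
1 →τ 5 →σ 2
2 →τ 4 →σ 3
3 →τ 1 →σ 1
4 →τ 2 →σ 5
5 →τ 3 →σ 4

σ∘τ = [2 3 1 5 4]


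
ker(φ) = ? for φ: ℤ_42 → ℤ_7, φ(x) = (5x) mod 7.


Kernel = preimage of identity
ker(φ) = {x ∈ ℤ_42 : 5x ≡ 0 (mod 7)}. Since 7 | 42, φ is well-defined. The kernel is the cyclic subgroup ⟨7⟩ of ℤ_42 (order 6), i.e. {0, 7, 14, 21, 28, 35}

ker(φ) = {0, 7, 14, 21, 28, 35}


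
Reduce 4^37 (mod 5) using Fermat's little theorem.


Fermat's little theorem: if p is prime and gcd(a,p)=1, then a^(p-1) ≡ 1 (mod p)
p = 5 is prime, gcd(4,5) = 1
Reduce exponent: 37 mod 4 = 1
So 4^37 ≡ 4^1 (mod 5)
4^1 mod 5 = 4

4^37 ≡ 4 (mod 5)


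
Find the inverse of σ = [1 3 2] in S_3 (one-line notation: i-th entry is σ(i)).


To find σ⁻¹, swap domain and range:
σ(1) = 1 → σ⁻¹(1) = 1
σ(2) = 3 → σ⁻¹(3) = 2
σ(3) = 2 → σ⁻¹(2) = 3

σ⁻¹ = [1 3 2]


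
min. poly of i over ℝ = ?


i satisfies x² + 1 = 0, irreducible over ℝ

Minimal polynomial: x² + 1


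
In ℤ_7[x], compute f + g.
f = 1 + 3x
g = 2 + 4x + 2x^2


Add coefficients mod 7:
x^0: 1 + 2 = 3 (mod 7)
x^1: 3 + 4 = 0 (mod 7)
x^2: 0 + 2 = 2 (mod 7)
Result: 3 + 2x^2

f + g = 3 + 2x^2


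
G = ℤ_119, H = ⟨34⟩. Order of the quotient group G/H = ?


|⟨34⟩| = n / gcd(34, 119) = 119 / 17 = 7
H is normal (ℤ_119 is abelian).
|G/H| = |G| / |H| = 119 / 7 = 17

|G/H| = 17


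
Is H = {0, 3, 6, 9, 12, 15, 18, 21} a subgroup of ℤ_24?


Subgroup test for H = {0, 3, 6, 9, 12, 15, 18, 21} in (ℤ_24, +):
(1) 0 ∈ H? Yes
(2) Closure: for all a,b ∈ H, (a+b) mod 24 ∈ H? Yes
(3) Inverses: for all a ∈ H, -a mod 24 ∈ H? Yes

Yes, H is a subgroup of ℤ_24


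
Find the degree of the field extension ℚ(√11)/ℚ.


√11 has minimal polynomial x² - 11 (irreducible over ℚ since 11 is squarefree)

[ℚ(√11)/ℚ] = 2


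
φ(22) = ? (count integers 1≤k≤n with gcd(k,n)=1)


φ(n) = count of k ∈ {1,...,n} with gcd(k,n)=1
Coprimes to 22: {1, 3, 5, 7, 9, 13, 15, 17, 19, 21}
Count: 10

φ(22) = 10


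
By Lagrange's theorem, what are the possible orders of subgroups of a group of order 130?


Lagrange's theorem: |H| divides |G|
|G| = 130
Divisors of 130: 1, 2, 5, 10, 13, 26, 65, 130

Possible subgroup orders: {1, 2, 5, 10, 13, 26, 65, 130}


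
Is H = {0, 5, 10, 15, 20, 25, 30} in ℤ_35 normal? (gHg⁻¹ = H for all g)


H = {0, 5, 10, 15, 20, 25, 30} in ℤ_35
ℤ_35 is abelian; every subgroup of an abelian group is normal

Yes, normal subgroup


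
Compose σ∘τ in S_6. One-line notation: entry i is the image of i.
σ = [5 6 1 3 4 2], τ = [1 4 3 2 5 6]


σ∘τ: apply τ first, then σ
1 →τ 1 →σ 5
2 →τ 4 →σ 3
3 →τ 3 →σ 1
4 →τ 2 →σ 6
5 →τ 5 →σ 4
6 →τ 6 →σ 2

σ∘τ = [5 3 1 6 4 2]


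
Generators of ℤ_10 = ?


g generates ℤ_n iff gcd(g,n) = 1
Checking each g ∈ {1,...,9}:
gcd(1,10) = 1
gcd(2,10) = 2
gcd(3,10) = 1
gcd(4,10) = 2
gcd(5,10) = 5
gcd(6,10) = 2
gcd(7,10) = 1
gcd(8,10) = 2
gcd(9,10) = 1
Generators: {1, 3, 7, 9}
Number of generators = φ(10) = 4

Generators of ℤ_10 = {1, 3, 7, 9}


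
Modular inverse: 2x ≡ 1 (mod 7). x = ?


Use the extended Euclidean algorithm to write 1 = 2·s + 7·t; then s mod 7 is the inverse.
Euclidean algorithm:
  2 = 0·7 + 2
  7 = 3·2 + 1
  2 = 2·1 + 0
gcd(2,7) = 1
Back-substitution gives: 2·(-3) + 7·(1) = 1
So 2⁻¹ ≡ -3 ≡ 4 (mod 7)
Check: 2 × 4 = 8 ≡ 1 (mod 7) ✓

2⁻¹ ≡ 4 (mod 7)


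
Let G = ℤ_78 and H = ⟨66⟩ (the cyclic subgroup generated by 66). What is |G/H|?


|⟨66⟩| = n / gcd(66, 78) = 78 / 6 = 13
H is normal (ℤ_78 is abelian).
|G/H| = |G| / |H| = 78 / 13 = 6

|G/H| = 6


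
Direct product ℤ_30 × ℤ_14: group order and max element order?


|ℤ_30 × ℤ_14| = 30 × 14 = 420
Max element order = lcm(30,14) = 210
Cyclic? No (gcd=2)

|ℤ_30×ℤ_14| = 420, max element order = 210


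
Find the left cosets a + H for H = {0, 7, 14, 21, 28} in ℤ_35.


H = {0, 7, 14, 21, 28}, |H| = 5
Number of cosets = |G|/|H| = 35/5 = 7
0 + H = {0, 7, 14, 21, 28}
1 + H = {1, 8, 15, 22, 29}
2 + H = {2, 9, 16, 23, 30}
3 + H = {3, 10, 17, 24, 31}
4 + H = {4, 11, 18, 25, 32}
5 + H = {5, 12, 19, 26, 33}
6 + H = {6, 13, 20, 27, 34}

Cosets: 0+H={0,7,14,21,28}; 1+H={1,8,15,22,29}; 2+H={2,9,16,23,30}; 3+H={3,10,17,24,31}; 4+H={4,11,18,25,32}; 5+H={5,12,19,26,33}; 6+H={6,13,20,27,34}


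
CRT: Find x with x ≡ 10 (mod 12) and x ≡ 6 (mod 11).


m₁ = 12, m₂ = 11, gcd = 1, so CRT applies. M = m₁·m₂ = 132
Let M₁ = M/m₁ = 11, M₂ = M/m₂ = 12
Find y₁ ≡ M₁⁻¹ (mod m₁): 11⁻¹ ≡ 11 (mod 12)
Find y₂ ≡ M₂⁻¹ (mod m₂): 12⁻¹ ≡ 1 (mod 11)
x = a₁·M₁·y₁ + a₂·M₂·y₂ = 10·11·11 + 6·12·1 = 1282
Reduce mod 132: x ≡ 94
Check: 94 mod 12 = 10 ✓, 94 mod 11 = 6 ✓

x ≡ 94 (mod 132)


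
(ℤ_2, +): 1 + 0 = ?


Operation: addition mod 2
1 + 0 = (a + b) mod 2 with a = 1, b = 0

1 + 0 = 1


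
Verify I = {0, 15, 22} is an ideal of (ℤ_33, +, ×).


Check ideal conditions for I = {0, 15, 22} in ℤ_33:
(1) I is an additive subgroup? No
(2) For r ∈ ℤ_33 and a ∈ I: r·a ∈ I? No  [counterexample: r=2, a=15, r·a mod 33 = 30 ∉ I]

No, I is not an ideal of ℤ_33


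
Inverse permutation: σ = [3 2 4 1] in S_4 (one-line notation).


To find σ⁻¹, swap domain and range:
σ(1) = 3 → σ⁻¹(3) = 1
σ(2) = 2 → σ⁻¹(2) = 2
σ(3) = 4 → σ⁻¹(4) = 3
σ(4) = 1 → σ⁻¹(1) = 4

σ⁻¹ = [4 2 1 3]


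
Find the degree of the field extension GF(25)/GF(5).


GF(25) = GF(5^2), so the extension degree is 2

[GF(25)/GF(5)] = 2


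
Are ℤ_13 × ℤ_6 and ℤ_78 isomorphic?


Comparing ℤ_13 × ℤ_6 and ℤ_78:
gcd(13,6) = 1, so ℤ_13 × ℤ_6 ≅ ℤ_78 (CRT)

Yes, ℤ_13 × ℤ_6 ≅ ℤ_78


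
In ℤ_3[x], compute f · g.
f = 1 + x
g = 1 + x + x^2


Expand and collect like terms; reduce coefficients mod 3:
x^0: 1·1 = 1 ≡ 1 (mod 3)
x^1: 1·1 + 1·1 = 2 ≡ 2 (mod 3)
x^2: 1·1 + 1·1 = 2 ≡ 2 (mod 3)
x^3: 1·1 = 1 ≡ 1 (mod 3)
Result: 1 + 2x + 2x^2 + x^3

f · g = 1 + 2x + 2x^2 + x^3


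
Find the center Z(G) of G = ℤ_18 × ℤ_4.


Z(G) = {g ∈ G | gx = xg for all x ∈ G}
Direct product of abelian groups is abelian, so Z(G) = G

Z(ℤ_18 × ℤ_4) = ℤ_18 × ℤ_4


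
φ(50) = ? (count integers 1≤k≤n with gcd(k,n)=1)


Factor n: 50 = 2 × 5^2
φ(n) = n · ∏(1 - 1/p) over distinct primes p | n
φ(50) = 50 · (1 - 1/2) · (1 - 1/5) = 20

φ(50) = 20
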